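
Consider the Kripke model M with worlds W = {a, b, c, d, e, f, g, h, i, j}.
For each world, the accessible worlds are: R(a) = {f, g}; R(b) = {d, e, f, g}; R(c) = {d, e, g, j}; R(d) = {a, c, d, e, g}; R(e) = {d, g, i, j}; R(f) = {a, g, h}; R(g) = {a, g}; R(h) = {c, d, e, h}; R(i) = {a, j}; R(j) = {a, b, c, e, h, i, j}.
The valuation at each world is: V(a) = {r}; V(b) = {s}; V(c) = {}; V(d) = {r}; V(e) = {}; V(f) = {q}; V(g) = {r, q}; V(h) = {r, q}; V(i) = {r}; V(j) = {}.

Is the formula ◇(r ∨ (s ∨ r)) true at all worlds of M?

Yes

Recall that ◇ψ holds at a world iff ψ holds at some accessible world.
Let φ = ◇(r ∨ (s ∨ r)). Evaluate φ at each world:
  a (successors {f, g}): φ is true.
  b (successors {d, e, f, g}): φ is true.
  c (successors {d, e, g, j}): φ is true.
  d (successors {a, c, d, e, g}): φ is true.
  e (successors {d, g, i, j}): φ is true.
  f (successors {a, g, h}): φ is true.
  g (successors {a, g}): φ is true.
  h (successors {c, d, e, h}): φ is true.
  i (successors {a, j}): φ is true.
  j (successors {a, b, c, e, h, i, j}): φ is true.
For instance, at a:
  At a: ◇(r ∨ (s ∨ r)) requires r ∨ (s ∨ r) at some successor in {f, g}.
    r ∨ (s ∨ r) holds at g, so ◇(r ∨ (s ∨ r)) is true at a.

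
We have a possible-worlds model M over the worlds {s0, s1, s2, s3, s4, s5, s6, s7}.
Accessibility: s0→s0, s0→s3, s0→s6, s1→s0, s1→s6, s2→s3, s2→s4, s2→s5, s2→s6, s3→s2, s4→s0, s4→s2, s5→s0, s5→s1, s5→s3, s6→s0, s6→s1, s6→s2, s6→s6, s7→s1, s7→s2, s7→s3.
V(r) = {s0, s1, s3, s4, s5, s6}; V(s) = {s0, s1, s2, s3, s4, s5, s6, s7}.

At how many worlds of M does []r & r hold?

Let φ = []r & r. Evaluate φ at each world:
  s0 (successors {s0, s3, s6}): φ is true.
  s1 (successors {s0, s6}): φ is true.
  s2 (successors {s3, s4, s5, s6}): φ is false.
  s3 (successors {s2}): φ is false.
  s4 (successors {s0, s2}): φ is false.
  s5 (successors {s0, s1, s3}): φ is true.
  s6 (successors {s0, s1, s2, s6}): φ is false.
  s7 (successors {s1, s2, s3}): φ is false.
For instance, at s4:
  At s4: []r is false, r is true, so []r & r is false.
    At s4: []r requires r at every successor {s0, s2}.
      r fails at s2, so []r is false at s4.
Satisfying worlds: {s0, s1, s5}

3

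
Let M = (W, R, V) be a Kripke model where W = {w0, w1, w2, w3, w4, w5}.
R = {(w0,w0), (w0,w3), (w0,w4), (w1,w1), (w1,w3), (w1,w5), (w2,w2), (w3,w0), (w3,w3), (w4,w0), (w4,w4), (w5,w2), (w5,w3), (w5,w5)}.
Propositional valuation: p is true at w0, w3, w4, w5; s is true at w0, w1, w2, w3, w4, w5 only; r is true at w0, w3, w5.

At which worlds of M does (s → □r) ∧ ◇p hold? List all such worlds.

w3

Let φ = (s → □r) ∧ ◇p. Evaluate φ at each world:
  w0 (successors {w0, w3, w4}): φ is false.
  w1 (successors {w1, w3, w5}): φ is false.
  w2 (successors {w2}): φ is false.
  w3 (successors {w0, w3}): φ is true.
  w4 (successors {w0, w4}): φ is false.
  w5 (successors {w2, w3, w5}): φ is false.
For instance, at w2:
  At w2: s → □r is false, ◇p is false, so (s → □r) ∧ ◇p is false.
    At w2: s is true, □r is false, so s → □r is false.
      At w2: □r requires r at every successor {w2}.
        r fails at w2, so □r is false at w2.
    At w2: ◇p requires p at some successor in {w2}.
      At w2: p is false.
    So ◇p is false at w2.
Satisfying worlds: {w3}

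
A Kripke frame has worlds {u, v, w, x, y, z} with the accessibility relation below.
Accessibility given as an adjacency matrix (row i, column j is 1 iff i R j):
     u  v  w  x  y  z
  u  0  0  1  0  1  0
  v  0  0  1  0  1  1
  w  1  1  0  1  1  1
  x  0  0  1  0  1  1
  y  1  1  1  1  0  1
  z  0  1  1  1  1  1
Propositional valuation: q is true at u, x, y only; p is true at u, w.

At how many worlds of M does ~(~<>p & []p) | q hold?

Let φ = ~(~<>p & []p) | q. Evaluate φ at each world:
  u (successors {w, y}): φ is true.
  v (successors {w, y, z}): φ is true.
  w (successors {u, v, x, y, z}): φ is true.
  x (successors {w, y, z}): φ is true.
  y (successors {u, v, w, x, z}): φ is true.
  z (successors {v, w, x, y, z}): φ is true.
For instance, at z:
  At z: ~(~<>p & []p) is true, q is false, so ~(~<>p & []p) | q is true.
    At z: ~<>p & []p is false, so ~(~<>p & []p) is true.
      At z: ~<>p is false, []p is false, so ~<>p & []p is false.
Satisfying worlds: {u, v, w, x, y, z}

6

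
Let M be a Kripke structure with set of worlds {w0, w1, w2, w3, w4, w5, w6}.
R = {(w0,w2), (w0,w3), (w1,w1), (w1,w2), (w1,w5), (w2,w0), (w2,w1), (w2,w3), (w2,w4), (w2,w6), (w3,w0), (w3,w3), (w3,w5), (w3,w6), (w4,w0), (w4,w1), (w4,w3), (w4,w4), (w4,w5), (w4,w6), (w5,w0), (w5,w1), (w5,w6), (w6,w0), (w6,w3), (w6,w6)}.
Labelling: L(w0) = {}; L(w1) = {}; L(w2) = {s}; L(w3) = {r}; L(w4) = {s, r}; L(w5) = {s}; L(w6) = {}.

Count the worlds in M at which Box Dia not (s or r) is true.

Let φ = Box Dia not (s or r). Evaluate φ at each world:
  w0 (successors {w2, w3}): φ is true.
  w1 (successors {w1, w2, w5}): φ is true.
  w2 (successors {w0, w1, w3, w4, w6}): φ is false.
  w3 (successors {w0, w3, w5, w6}): φ is false.
  w4 (successors {w0, w1, w3, w4, w5, w6}): φ is false.
  w5 (successors {w0, w1, w6}): φ is false.
  w6 (successors {w0, w3, w6}): φ is false.
For instance, at w1:
  At w1: Box Dia not (s or r) requires Dia not (s or r) at every successor {w1, w2, w5}.
      At w1: Dia not (s or r) requires not (s or r) at some successor in {w1, w2, w5}.
        not (s or r) holds at w1, so Dia not (s or r) is true at w1.
      At w2: Dia not (s or r) requires not (s or r) at some successor in {w0, w1, w3, w4, w6}.
        not (s or r) holds at w0, so Dia not (s or r) is true at w2.
      At w5: Dia not (s or r) requires not (s or r) at some successor in {w0, w1, w6}.
        not (s or r) holds at w0, so Dia not (s or r) is true at w5.
  So Box Dia not (s or r) is true at w1.
Satisfying worlds: {w0, w1}

2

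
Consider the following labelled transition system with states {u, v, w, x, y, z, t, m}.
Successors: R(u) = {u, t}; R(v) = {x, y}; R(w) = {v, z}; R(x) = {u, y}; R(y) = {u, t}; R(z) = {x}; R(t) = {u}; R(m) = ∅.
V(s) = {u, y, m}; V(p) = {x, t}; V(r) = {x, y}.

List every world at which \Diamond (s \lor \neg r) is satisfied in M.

Let φ = \Diamond (s \lor \neg r). Evaluate φ at each world:
  u (successors {u, t}): φ is true.
  v (successors {x, y}): φ is true.
  w (successors {v, z}): φ is true.
  x (successors {u, y}): φ is true.
  y (successors {u, t}): φ is true.
  z (successors {x}): φ is false.
  t (successors {u}): φ is true.
  m (successors ∅): φ is false.
For instance, at z:
  At z: \Diamond (s \lor \neg r) requires s \lor \neg r at some successor in {x}.
    At x: s \lor \neg r is false.
  So \Diamond (s \lor \neg r) is false at z.
Satisfying worlds: {u, v, w, x, y, t}

u, v, w, x, y, t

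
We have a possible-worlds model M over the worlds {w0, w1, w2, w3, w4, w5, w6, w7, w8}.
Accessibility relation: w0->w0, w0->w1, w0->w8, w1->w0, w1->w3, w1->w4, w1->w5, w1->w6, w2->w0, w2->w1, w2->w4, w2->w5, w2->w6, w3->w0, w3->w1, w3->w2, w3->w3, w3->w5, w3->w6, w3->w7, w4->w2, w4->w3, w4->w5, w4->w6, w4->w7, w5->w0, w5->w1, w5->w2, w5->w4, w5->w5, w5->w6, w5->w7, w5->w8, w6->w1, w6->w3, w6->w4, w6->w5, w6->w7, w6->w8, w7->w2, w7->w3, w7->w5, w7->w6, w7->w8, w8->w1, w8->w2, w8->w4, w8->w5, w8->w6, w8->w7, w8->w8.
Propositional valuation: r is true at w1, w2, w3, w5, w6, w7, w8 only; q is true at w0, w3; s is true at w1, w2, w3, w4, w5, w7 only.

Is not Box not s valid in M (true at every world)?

Let φ = not Box not s. Evaluate φ at each world:
  w0 (successors {w0, w1, w8}): φ is true.
  w1 (successors {w0, w3, w4, w5, w6}): φ is true.
  w2 (successors {w0, w1, w4, w5, w6}): φ is true.
  w3 (successors {w0, w1, w2, w3, w5, w6, w7}): φ is true.
  w4 (successors {w2, w3, w5, w6, w7}): φ is true.
  w5 (successors {w0, w1, w2, w4, w5, w6, w7, w8}): φ is true.
  w6 (successors {w1, w3, w4, w5, w7, w8}): φ is true.
  w7 (successors {w2, w3, w5, w6, w8}): φ is true.
  w8 (successors {w1, w2, w4, w5, w6, w7, w8}): φ is true.
For instance, at w1:
  At w1: Box not s is false, so not Box not s is true.
    At w1: Box not s requires not s at every successor {w0, w3, w4, w5, w6}.
      not s fails at w3, so Box not s is false at w1.

Yes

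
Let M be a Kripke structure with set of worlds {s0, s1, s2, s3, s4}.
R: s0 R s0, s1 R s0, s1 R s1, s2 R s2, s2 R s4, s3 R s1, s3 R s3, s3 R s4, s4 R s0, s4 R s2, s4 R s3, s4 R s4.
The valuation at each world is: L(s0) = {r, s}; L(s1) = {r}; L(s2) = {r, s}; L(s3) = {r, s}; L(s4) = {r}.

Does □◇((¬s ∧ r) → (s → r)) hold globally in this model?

Yes

Let φ = □◇((¬s ∧ r) → (s → r)). Evaluate φ at each world:
  s0 (successors {s0}): φ is true.
  s1 (successors {s0, s1}): φ is true.
  s2 (successors {s2, s4}): φ is true.
  s3 (successors {s1, s3, s4}): φ is true.
  s4 (successors {s0, s2, s3, s4}): φ is true.
For instance, at s1:
  At s1: □◇((¬s ∧ r) → (s → r)) requires ◇((¬s ∧ r) → (s → r)) at every successor {s0, s1}.
      At s0: ◇((¬s ∧ r) → (s → r)) requires (¬s ∧ r) → (s → r) at some successor in {s0}.
        (¬s ∧ r) → (s → r) holds at s0, so ◇((¬s ∧ r) → (s → r)) is true at s0.
      At s1: ◇((¬s ∧ r) → (s → r)) requires (¬s ∧ r) → (s → r) at some successor in {s0, s1}.
        (¬s ∧ r) → (s → r) holds at s0, so ◇((¬s ∧ r) → (s → r)) is true at s1.
  So □◇((¬s ∧ r) → (s → r)) is true at s1.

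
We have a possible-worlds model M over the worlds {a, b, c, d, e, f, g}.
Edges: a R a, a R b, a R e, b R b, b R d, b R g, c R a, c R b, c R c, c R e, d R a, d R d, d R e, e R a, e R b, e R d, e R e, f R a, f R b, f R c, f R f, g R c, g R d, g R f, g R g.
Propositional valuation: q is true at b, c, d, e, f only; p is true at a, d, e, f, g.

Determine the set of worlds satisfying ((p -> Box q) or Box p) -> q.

Recall that Box ψ holds at a world iff ψ holds at every accessible world, and Dia ψ holds iff ψ holds at some accessible world.
Let φ = ((p -> Box q) or Box p) -> q. Evaluate φ at each world:
  a (successors {a, b, e}): φ is true.
  b (successors {b, d, g}): φ is true.
  c (successors {a, b, c, e}): φ is true.
  d (successors {a, d, e}): φ is true.
  e (successors {a, b, d, e}): φ is true.
  f (successors {a, b, c, f}): φ is true.
  g (successors {c, d, f, g}): φ is true.
For instance, at b:
  At b: (p -> Box q) or Box p is true, q is true, so ((p -> Box q) or Box p) -> q is true.
    At b: p -> Box q is true, Box p is false, so (p -> Box q) or Box p is true.
      At b: p is false, Box q is false, so p -> Box q is true.
      At b: Box p requires p at every successor {b, d, g}.
        p fails at b, so Box p is false at b.
Satisfying worlds: {a, b, c, d, e, f, g}

a, b, c, d, e, f, g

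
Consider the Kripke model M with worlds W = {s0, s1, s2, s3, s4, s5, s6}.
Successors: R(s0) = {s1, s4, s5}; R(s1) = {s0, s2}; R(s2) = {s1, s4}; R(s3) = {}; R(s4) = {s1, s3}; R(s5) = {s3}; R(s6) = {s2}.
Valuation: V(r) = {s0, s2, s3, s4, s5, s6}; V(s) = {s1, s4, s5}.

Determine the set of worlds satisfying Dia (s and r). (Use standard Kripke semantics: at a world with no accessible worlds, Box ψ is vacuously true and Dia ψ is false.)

Let φ = Dia (s and r). Evaluate φ at each world:
  s0 (successors {s1, s4, s5}): φ is true.
  s1 (successors {s0, s2}): φ is false.
  s2 (successors {s1, s4}): φ is true.
  s3 (successors ∅): φ is false.
  s4 (successors {s1, s3}): φ is false.
  s5 (successors {s3}): φ is false.
  s6 (successors {s2}): φ is false.
For instance, at s0:
  At s0: Dia (s and r) requires s and r at some successor in {s1, s4, s5}.
    s and r holds at s4, so Dia (s and r) is true at s0.
Satisfying worlds: {s0, s2}

s0, s2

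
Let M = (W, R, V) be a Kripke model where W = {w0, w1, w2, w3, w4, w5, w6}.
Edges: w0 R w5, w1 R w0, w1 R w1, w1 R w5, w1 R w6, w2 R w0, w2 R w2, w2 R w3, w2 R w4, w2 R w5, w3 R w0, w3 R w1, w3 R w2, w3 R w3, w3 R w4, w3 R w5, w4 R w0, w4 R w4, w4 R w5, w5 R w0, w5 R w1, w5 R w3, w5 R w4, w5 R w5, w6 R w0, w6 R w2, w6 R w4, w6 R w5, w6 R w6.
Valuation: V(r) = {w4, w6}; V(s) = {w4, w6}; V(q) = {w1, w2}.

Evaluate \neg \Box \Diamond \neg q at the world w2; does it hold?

At w2: \Box \Diamond \neg q is true, so \neg \Box \Diamond \neg q is false.
  At w2: \Box \Diamond \neg q requires \Diamond \neg q at every successor {w0, w2, w3, w4, w5}.
    At w0: \Diamond \neg q is true.
    At w2: \Diamond \neg q is true.
    At w3: \Diamond \neg q is true.
    At w4: \Diamond \neg q is true.
    At w5: \Diamond \neg q is true.
  So \Box \Diamond \neg q is true at w2.

No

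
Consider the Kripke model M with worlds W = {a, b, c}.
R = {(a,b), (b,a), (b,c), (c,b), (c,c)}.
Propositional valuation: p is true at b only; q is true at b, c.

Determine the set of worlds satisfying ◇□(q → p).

b

Let φ = ◇□(q → p). Evaluate φ at each world:
  a (successors {b}): φ is false.
  b (successors {a, c}): φ is true.
  c (successors {b, c}): φ is false.
For instance, at a:
  At a: ◇□(q → p) requires □(q → p) at some successor in {b}.
    At b: □(q → p) is false.
  So ◇□(q → p) is false at a.
Satisfying worlds: {b}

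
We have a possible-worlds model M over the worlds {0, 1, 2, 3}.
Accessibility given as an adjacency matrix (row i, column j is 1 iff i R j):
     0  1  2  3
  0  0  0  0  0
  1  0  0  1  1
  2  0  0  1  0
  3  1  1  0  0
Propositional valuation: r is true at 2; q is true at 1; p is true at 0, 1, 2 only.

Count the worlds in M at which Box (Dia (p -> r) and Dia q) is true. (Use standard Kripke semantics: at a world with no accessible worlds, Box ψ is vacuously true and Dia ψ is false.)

Let φ = Box (Dia (p -> r) and Dia q). Evaluate φ at each world:
  0 (successors ∅): φ is true.
  1 (successors {2, 3}): φ is false.
  2 (successors {2}): φ is false.
  3 (successors {0, 1}): φ is false.
For instance, at 3:
  At 3: Box (Dia (p -> r) and Dia q) requires Dia (p -> r) and Dia q at every successor {0, 1}.
    Dia (p -> r) and Dia q fails at 0, so Box (Dia (p -> r) and Dia q) is false at 3.
      At 0: Dia (p -> r) is false, Dia q is false, so Dia (p -> r) and Dia q is false.
Satisfying worlds: {0}

1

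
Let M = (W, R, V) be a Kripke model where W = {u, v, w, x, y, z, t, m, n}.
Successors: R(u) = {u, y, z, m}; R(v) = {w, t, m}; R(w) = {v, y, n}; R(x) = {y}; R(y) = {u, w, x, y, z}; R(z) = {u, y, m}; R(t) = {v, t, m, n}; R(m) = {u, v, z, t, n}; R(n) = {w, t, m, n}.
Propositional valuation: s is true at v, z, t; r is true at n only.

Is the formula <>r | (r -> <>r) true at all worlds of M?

Recall that <>ψ holds at a world iff ψ holds at some accessible world.
Let φ = <>r | (r -> <>r). Evaluate φ at each world:
  u (successors {u, y, z, m}): φ is true.
  v (successors {w, t, m}): φ is true.
  w (successors {v, y, n}): φ is true.
  x (successors {y}): φ is true.
  y (successors {u, w, x, y, z}): φ is true.
  z (successors {u, y, m}): φ is true.
  t (successors {v, t, m, n}): φ is true.
  m (successors {u, v, z, t, n}): φ is true.
  n (successors {w, t, m, n}): φ is true.
For instance, at n:
  At n: <>r is true, r -> <>r is true, so <>r | (r -> <>r) is true.
    At n: <>r requires r at some successor in {w, t, m, n}.
      r holds at n, so <>r is true at n.
    At n: r is true, <>r is true, so r -> <>r is true.
      At n: <>r requires r at some successor in {w, t, m, n}.
        r holds at n, so <>r is true at n.

Yes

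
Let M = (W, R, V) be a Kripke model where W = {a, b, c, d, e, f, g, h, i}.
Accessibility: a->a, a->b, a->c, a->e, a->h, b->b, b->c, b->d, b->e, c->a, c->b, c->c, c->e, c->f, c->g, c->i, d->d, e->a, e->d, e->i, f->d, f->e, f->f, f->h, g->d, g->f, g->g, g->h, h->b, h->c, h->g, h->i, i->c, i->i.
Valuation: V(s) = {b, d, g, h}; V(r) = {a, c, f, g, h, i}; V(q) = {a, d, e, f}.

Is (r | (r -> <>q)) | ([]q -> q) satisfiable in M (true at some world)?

Yes

Let φ = (r | (r -> <>q)) | ([]q -> q). Evaluate φ at each world:
  a (successors {a, b, c, e, h}): φ is true.
  b (successors {b, c, d, e}): φ is true.
  c (successors {a, b, c, e, f, g, i}): φ is true.
  d (successors {d}): φ is true.
  e (successors {a, d, i}): φ is true.
  f (successors {d, e, f, h}): φ is true.
  g (successors {d, f, g, h}): φ is true.
  h (successors {b, c, g, i}): φ is true.
  i (successors {c, i}): φ is true.
Detail at a (witness):
  At a: r | (r -> <>q) is true, []q -> q is true, so (r | (r -> <>q)) | ([]q -> q) is true.
    At a: r is true, r -> <>q is true, so r | (r -> <>q) is true.
      At a: r is true, <>q is true, so r -> <>q is true.
    At a: []q is false, q is true, so []q -> q is true.
      At a: []q requires q at every successor {a, b, c, e, h}.
        q fails at b, so []q is false at a.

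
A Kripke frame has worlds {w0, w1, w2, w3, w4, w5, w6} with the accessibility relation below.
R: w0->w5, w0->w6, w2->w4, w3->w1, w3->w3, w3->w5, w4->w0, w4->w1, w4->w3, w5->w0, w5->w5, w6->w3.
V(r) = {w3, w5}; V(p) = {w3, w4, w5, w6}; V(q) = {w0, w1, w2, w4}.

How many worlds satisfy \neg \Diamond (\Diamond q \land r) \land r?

Let φ = \neg \Diamond (\Diamond q \land r) \land r. Evaluate φ at each world:
  w0 (successors {w5, w6}): φ is false.
  w1 (successors ∅): φ is false.
  w2 (successors {w4}): φ is false.
  w3 (successors {w1, w3, w5}): φ is false.
  w4 (successors {w0, w1, w3}): φ is false.
  w5 (successors {w0, w5}): φ is false.
  w6 (successors {w3}): φ is false.
For instance, at w5:
  At w5: \neg \Diamond (\Diamond q \land r) is false, r is true, so \neg \Diamond (\Diamond q \land r) \land r is false.
    At w5: \Diamond (\Diamond q \land r) is true, so \neg \Diamond (\Diamond q \land r) is false.
      At w5: \Diamond (\Diamond q \land r) requires \Diamond q \land r at some successor in {w0, w5}.
        \Diamond q \land r holds at w5, so \Diamond (\Diamond q \land r) is true at w5.
Satisfying worlds: none.

0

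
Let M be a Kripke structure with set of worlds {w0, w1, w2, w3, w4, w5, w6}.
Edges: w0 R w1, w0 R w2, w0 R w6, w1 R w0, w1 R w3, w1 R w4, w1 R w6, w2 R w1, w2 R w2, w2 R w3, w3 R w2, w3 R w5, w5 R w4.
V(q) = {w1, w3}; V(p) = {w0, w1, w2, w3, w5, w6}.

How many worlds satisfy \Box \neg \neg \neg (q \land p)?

Recall that \Box ψ holds at a world iff ψ holds at every accessible world, and \Diamond ψ holds iff ψ holds at some accessible world.
Let φ = \Box \neg \neg \neg (q \land p). Evaluate φ at each world:
  w0 (successors {w1, w2, w6}): φ is false.
  w1 (successors {w0, w3, w4, w6}): φ is false.
  w2 (successors {w1, w2, w3}): φ is false.
  w3 (successors {w2, w5}): φ is true.
  w4 (successors ∅): φ is true.
  w5 (successors {w4}): φ is true.
  w6 (successors ∅): φ is true.
For instance, at w5:
  At w5: \Box \neg \neg \neg (q \land p) requires \neg \neg \neg (q \land p) at every successor {w4}.
    At w4: \neg \neg \neg (q \land p) is true.
  So \Box \neg \neg \neg (q \land p) is true at w5.
Satisfying worlds: {w3, w4, w5, w6}

4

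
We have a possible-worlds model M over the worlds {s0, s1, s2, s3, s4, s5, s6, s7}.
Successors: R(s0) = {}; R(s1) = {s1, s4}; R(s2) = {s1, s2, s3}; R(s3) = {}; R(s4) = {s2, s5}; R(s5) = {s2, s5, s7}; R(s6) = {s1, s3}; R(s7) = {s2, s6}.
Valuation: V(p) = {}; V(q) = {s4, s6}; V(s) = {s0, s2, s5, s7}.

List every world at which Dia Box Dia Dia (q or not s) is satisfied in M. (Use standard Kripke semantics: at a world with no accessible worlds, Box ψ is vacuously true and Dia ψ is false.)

s1, s2, s4, s5, s6

Recall that Box ψ holds at a world iff ψ holds at every accessible world, and Dia ψ holds iff ψ holds at some accessible world.
Let φ = Dia Box Dia Dia (q or not s). Evaluate φ at each world:
  s0 (successors ∅): φ is false.
  s1 (successors {s1, s4}): φ is true.
  s2 (successors {s1, s2, s3}): φ is true.
  s3 (successors ∅): φ is false.
  s4 (successors {s2, s5}): φ is true.
  s5 (successors {s2, s5, s7}): φ is true.
  s6 (successors {s1, s3}): φ is true.
  s7 (successors {s2, s6}): φ is false.
For instance, at s4:
  At s4: Dia Box Dia Dia (q or not s) requires Box Dia Dia (q or not s) at some successor in {s2, s5}.
    Box Dia Dia (q or not s) holds at s5, so Dia Box Dia Dia (q or not s) is true at s4.
      At s5: Box Dia Dia (q or not s) requires Dia Dia (q or not s) at every successor {s2, s5, s7}.
        At s2: Dia Dia (q or not s) is true.
        At s5: Dia Dia (q or not s) is true.
        At s7: Dia Dia (q or not s) is true.
      So Box Dia Dia (q or not s) is true at s5.
Satisfying worlds: {s1, s2, s4, s5, s6}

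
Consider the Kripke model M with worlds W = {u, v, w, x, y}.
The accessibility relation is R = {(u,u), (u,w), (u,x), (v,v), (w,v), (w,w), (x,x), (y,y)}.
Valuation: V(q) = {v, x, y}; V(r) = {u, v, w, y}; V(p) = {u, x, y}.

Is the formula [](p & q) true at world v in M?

At v: [](p & q) requires p & q at every successor {v}.
  p & q fails at v, so [](p & q) is false at v.

No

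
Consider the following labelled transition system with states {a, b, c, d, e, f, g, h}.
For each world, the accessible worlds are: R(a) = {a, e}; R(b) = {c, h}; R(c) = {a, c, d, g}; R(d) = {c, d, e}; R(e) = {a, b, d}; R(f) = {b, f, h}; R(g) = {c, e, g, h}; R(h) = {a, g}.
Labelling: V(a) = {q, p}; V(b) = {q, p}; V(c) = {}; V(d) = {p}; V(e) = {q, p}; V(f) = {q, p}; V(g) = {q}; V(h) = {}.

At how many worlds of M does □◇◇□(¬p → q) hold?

Recall that □ψ holds at a world iff ψ holds at every accessible world, and ◇ψ holds iff ψ holds at some accessible world.
Let φ = □◇◇□(¬p → q). Evaluate φ at each world:
  a (successors {a, e}): φ is true.
  b (successors {c, h}): φ is true.
  c (successors {a, c, d, g}): φ is true.
  d (successors {c, d, e}): φ is true.
  e (successors {a, b, d}): φ is true.
  f (successors {b, f, h}): φ is true.
  g (successors {c, e, g, h}): φ is true.
  h (successors {a, g}): φ is true.
For instance, at g:
  At g: □◇◇□(¬p → q) requires ◇◇□(¬p → q) at every successor {c, e, g, h}.
    At c: ◇◇□(¬p → q) is true.
    At e: ◇◇□(¬p → q) is true.
    At g: ◇◇□(¬p → q) is true.
    At h: ◇◇□(¬p → q) is true.
  So □◇◇□(¬p → q) is true at g.
Satisfying worlds: {a, b, c, d, e, f, g, h}

8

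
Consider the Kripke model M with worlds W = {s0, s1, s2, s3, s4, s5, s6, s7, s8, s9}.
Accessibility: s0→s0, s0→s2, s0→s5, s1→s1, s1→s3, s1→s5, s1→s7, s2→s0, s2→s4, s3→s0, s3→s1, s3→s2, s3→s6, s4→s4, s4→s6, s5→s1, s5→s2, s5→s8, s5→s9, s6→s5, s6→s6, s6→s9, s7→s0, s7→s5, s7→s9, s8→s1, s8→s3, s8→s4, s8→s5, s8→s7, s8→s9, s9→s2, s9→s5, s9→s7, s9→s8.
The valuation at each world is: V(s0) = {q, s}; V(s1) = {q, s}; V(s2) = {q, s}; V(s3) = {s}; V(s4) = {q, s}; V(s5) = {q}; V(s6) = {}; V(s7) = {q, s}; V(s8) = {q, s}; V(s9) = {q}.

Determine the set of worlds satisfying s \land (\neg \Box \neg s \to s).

s0, s1, s2, s3, s4, s7, s8

Recall that \Box ψ holds at a world iff ψ holds at every accessible world, and \Diamond ψ holds iff ψ holds at some accessible world.
Let φ = s \land (\neg \Box \neg s \to s). Evaluate φ at each world:
  s0 (successors {s0, s2, s5}): φ is true.
  s1 (successors {s1, s3, s5, s7}): φ is true.
  s2 (successors {s0, s4}): φ is true.
  s3 (successors {s0, s1, s2, s6}): φ is true.
  s4 (successors {s4, s6}): φ is true.
  s5 (successors {s1, s2, s8, s9}): φ is false.
  s6 (successors {s5, s6, s9}): φ is false.
  s7 (successors {s0, s5, s9}): φ is true.
  s8 (successors {s1, s3, s4, s5, s7, s9}): φ is true.
  s9 (successors {s2, s5, s7, s8}): φ is false.
For instance, at s1:
  At s1: s is true, \neg \Box \neg s \to s is true, so s \land (\neg \Box \neg s \to s) is true.
    At s1: \neg \Box \neg s is true, s is true, so \neg \Box \neg s \to s is true.
      At s1: \Box \neg s is false, so \neg \Box \neg s is true.
Satisfying worlds: {s0, s1, s2, s3, s4, s7, s8}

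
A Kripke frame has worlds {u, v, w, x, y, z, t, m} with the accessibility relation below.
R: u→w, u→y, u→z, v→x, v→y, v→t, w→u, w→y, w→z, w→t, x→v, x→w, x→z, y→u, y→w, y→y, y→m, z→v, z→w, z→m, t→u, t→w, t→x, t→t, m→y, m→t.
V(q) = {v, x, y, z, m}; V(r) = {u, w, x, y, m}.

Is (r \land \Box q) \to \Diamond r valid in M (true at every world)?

Yes

Let φ = (r \land \Box q) \to \Diamond r. Evaluate φ at each world:
  u (successors {w, y, z}): φ is true.
  v (successors {x, y, t}): φ is true.
  w (successors {u, y, z, t}): φ is true.
  x (successors {v, w, z}): φ is true.
  y (successors {u, w, y, m}): φ is true.
  z (successors {v, w, m}): φ is true.
  t (successors {u, w, x, t}): φ is true.
  m (successors {y, t}): φ is true.
For instance, at t:
  At t: r \land \Box q is false, \Diamond r is true, so (r \land \Box q) \to \Diamond r is true.
    At t: r is false, \Box q is false, so r \land \Box q is false.
      At t: \Box q requires q at every successor {u, w, x, t}.
        q fails at u, so \Box q is false at t.
    At t: \Diamond r requires r at some successor in {u, w, x, t}.
      r holds at u, so \Diamond r is true at t.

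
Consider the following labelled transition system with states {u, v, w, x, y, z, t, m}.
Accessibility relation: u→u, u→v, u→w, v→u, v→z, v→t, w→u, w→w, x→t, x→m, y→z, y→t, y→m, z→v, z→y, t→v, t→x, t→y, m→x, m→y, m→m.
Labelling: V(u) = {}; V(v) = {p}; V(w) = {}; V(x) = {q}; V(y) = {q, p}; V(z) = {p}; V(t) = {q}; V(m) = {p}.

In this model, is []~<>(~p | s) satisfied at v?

No

At v: []~<>(~p | s) requires ~<>(~p | s) at every successor {u, z, t}.
  ~<>(~p | s) fails at u, so []~<>(~p | s) is false at v.
    At u: <>(~p | s) is true, so ~<>(~p | s) is false.
      At u: <>(~p | s) requires ~p | s at some successor in {u, v, w}.
        ~p | s holds at u, so <>(~p | s) is true at u.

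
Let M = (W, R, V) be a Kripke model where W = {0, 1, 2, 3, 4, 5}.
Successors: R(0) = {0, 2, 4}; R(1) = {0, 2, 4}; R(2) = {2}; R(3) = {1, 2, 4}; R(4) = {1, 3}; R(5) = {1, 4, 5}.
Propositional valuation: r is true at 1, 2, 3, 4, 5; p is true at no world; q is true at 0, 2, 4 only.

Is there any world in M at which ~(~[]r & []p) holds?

Let φ = ~(~[]r & []p). Evaluate φ at each world:
  0 (successors {0, 2, 4}): φ is true.
  1 (successors {0, 2, 4}): φ is true.
  2 (successors {2}): φ is true.
  3 (successors {1, 2, 4}): φ is true.
  4 (successors {1, 3}): φ is true.
  5 (successors {1, 4, 5}): φ is true.
Detail at 0 (witness):
  At 0: ~[]r & []p is false, so ~(~[]r & []p) is true.
    At 0: ~[]r is true, []p is false, so ~[]r & []p is false.
      At 0: []r is false, so ~[]r is true.
      At 0: []p requires p at every successor {0, 2, 4}.
        p fails at 0, so []p is false at 0.

Yes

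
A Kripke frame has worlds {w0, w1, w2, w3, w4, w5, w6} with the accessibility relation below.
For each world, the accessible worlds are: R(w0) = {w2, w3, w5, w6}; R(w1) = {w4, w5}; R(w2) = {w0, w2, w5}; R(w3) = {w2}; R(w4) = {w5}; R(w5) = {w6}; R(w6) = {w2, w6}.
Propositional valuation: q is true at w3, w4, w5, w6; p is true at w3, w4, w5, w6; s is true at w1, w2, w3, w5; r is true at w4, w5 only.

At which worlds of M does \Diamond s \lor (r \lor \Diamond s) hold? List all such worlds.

w0, w1, w2, w3, w4, w5, w6

Recall that \Diamond ψ holds at a world iff ψ holds at some accessible world.
Let φ = \Diamond s \lor (r \lor \Diamond s). Evaluate φ at each world:
  w0 (successors {w2, w3, w5, w6}): φ is true.
  w1 (successors {w4, w5}): φ is true.
  w2 (successors {w0, w2, w5}): φ is true.
  w3 (successors {w2}): φ is true.
  w4 (successors {w5}): φ is true.
  w5 (successors {w6}): φ is true.
  w6 (successors {w2, w6}): φ is true.
For instance, at w0:
  At w0: \Diamond s is true, r \lor \Diamond s is true, so \Diamond s \lor (r \lor \Diamond s) is true.
    At w0: \Diamond s requires s at some successor in {w2, w3, w5, w6}.
      s holds at w2, so \Diamond s is true at w0.
    At w0: r is false, \Diamond s is true, so r \lor \Diamond s is true.
      At w0: \Diamond s requires s at some successor in {w2, w3, w5, w6}.
        s holds at w2, so \Diamond s is true at w0.
Satisfying worlds: {w0, w1, w2, w3, w4, w5, w6}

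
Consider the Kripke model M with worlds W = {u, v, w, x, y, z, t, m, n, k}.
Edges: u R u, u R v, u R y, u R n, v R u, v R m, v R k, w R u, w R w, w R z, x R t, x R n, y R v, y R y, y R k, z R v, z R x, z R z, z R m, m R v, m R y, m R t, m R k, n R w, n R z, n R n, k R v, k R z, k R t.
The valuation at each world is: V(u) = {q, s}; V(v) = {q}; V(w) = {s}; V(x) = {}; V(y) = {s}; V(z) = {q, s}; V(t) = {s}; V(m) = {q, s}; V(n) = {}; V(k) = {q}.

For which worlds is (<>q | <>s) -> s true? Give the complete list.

Let φ = (<>q | <>s) -> s. Evaluate φ at each world:
  u (successors {u, v, y, n}): φ is true.
  v (successors {u, m, k}): φ is false.
  w (successors {u, w, z}): φ is true.
  x (successors {t, n}): φ is false.
  y (successors {v, y, k}): φ is true.
  z (successors {v, x, z, m}): φ is true.
  t (successors ∅): φ is true.
  m (successors {v, y, t, k}): φ is true.
  n (successors {w, z, n}): φ is false.
  k (successors {v, z, t}): φ is false.
For instance, at m:
  At m: <>q | <>s is true, s is true, so (<>q | <>s) -> s is true.
    At m: <>q is true, <>s is true, so <>q | <>s is true.
      At m: <>q requires q at some successor in {v, y, t, k}.
        q holds at v, so <>q is true at m.
      At m: <>s requires s at some successor in {v, y, t, k}.
        s holds at y, so <>s is true at m.
Satisfying worlds: {u, w, y, z, t, m}

u, w, y, z, t, m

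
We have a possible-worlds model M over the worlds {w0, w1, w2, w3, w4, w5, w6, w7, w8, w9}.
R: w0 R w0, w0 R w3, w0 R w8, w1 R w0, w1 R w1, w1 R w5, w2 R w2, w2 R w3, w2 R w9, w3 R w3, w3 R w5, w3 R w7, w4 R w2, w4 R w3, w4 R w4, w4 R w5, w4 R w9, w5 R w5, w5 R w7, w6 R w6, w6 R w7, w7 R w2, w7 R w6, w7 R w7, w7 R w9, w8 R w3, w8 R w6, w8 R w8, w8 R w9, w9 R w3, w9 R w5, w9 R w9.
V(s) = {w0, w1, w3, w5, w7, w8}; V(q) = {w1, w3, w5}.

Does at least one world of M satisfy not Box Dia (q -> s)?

No

Let φ = not Box Dia (q -> s). Evaluate φ at each world:
  w0 (successors {w0, w3, w8}): φ is false.
  w1 (successors {w0, w1, w5}): φ is false.
  w2 (successors {w2, w3, w9}): φ is false.
  w3 (successors {w3, w5, w7}): φ is false.
  w4 (successors {w2, w3, w4, w5, w9}): φ is false.
  w5 (successors {w5, w7}): φ is false.
  w6 (successors {w6, w7}): φ is false.
  w7 (successors {w2, w6, w7, w9}): φ is false.
  w8 (successors {w3, w6, w8, w9}): φ is false.
  w9 (successors {w3, w5, w9}): φ is false.
For instance, at w8:
  At w8: Box Dia (q -> s) is true, so not Box Dia (q -> s) is false.
    At w8: Box Dia (q -> s) requires Dia (q -> s) at every successor {w3, w6, w8, w9}.
      At w3: Dia (q -> s) is true.
      At w6: Dia (q -> s) is true.
      At w8: Dia (q -> s) is true.
      At w9: Dia (q -> s) is true.
    So Box Dia (q -> s) is true at w8.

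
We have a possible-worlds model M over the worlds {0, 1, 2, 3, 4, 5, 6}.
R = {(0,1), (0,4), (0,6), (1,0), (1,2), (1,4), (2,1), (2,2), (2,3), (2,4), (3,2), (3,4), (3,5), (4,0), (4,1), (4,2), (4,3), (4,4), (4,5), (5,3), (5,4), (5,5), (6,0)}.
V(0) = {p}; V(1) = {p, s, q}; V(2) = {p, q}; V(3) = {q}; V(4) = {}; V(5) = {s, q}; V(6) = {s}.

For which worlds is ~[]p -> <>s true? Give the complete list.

Let φ = ~[]p -> <>s. Evaluate φ at each world:
  0 (successors {1, 4, 6}): φ is true.
  1 (successors {0, 2, 4}): φ is false.
  2 (successors {1, 2, 3, 4}): φ is true.
  3 (successors {2, 4, 5}): φ is true.
  4 (successors {0, 1, 2, 3, 4, 5}): φ is true.
  5 (successors {3, 4, 5}): φ is true.
  6 (successors {0}): φ is true.
For instance, at 6:
  At 6: ~[]p is false, <>s is false, so ~[]p -> <>s is true.
    At 6: []p is true, so ~[]p is false.
      At 6: []p requires p at every successor {0}.
        At 0: p is true.
      So []p is true at 6.
    At 6: <>s requires s at some successor in {0}.
      At 0: s is false.
    So <>s is false at 6.
Satisfying worlds: {0, 2, 3, 4, 5, 6}

0, 2, 3, 4, 5, 6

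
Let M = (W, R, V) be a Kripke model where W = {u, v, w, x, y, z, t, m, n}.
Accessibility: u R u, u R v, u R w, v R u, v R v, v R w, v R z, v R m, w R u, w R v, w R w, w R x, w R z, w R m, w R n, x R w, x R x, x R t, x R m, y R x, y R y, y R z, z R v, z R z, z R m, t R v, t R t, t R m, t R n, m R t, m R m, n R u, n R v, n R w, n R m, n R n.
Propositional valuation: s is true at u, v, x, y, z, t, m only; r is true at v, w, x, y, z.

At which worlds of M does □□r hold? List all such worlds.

Recall that □ψ holds at a world iff ψ holds at every accessible world, and ◇ψ holds iff ψ holds at some accessible world.
Let φ = □□r. Evaluate φ at each world:
  u (successors {u, v, w}): φ is false.
  v (successors {u, v, w, z, m}): φ is false.
  w (successors {u, v, w, x, z, m, n}): φ is false.
  x (successors {w, x, t, m}): φ is false.
  y (successors {x, y, z}): φ is false.
  z (successors {v, z, m}): φ is false.
  t (successors {v, t, m, n}): φ is false.
  m (successors {t, m}): φ is false.
  n (successors {u, v, w, m, n}): φ is false.
For instance, at x:
  At x: □□r requires □r at every successor {w, x, t, m}.
    □r fails at w, so □□r is false at x.
      At w: □r requires r at every successor {u, v, w, x, z, m, n}.
        r fails at u, so □r is false at w.
Satisfying worlds: none.

none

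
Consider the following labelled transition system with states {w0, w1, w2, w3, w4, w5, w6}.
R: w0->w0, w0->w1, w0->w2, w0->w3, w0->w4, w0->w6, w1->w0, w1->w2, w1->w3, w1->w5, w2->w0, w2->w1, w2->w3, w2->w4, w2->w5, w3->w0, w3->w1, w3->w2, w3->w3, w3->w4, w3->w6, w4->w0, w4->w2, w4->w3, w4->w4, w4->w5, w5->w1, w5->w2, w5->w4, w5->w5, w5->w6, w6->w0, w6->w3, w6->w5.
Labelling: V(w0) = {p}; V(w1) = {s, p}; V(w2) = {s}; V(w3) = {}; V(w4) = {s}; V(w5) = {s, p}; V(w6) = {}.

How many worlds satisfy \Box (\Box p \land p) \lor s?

4

Let φ = \Box (\Box p \land p) \lor s. Evaluate φ at each world:
  w0 (successors {w0, w1, w2, w3, w4, w6}): φ is false.
  w1 (successors {w0, w2, w3, w5}): φ is true.
  w2 (successors {w0, w1, w3, w4, w5}): φ is true.
  w3 (successors {w0, w1, w2, w3, w4, w6}): φ is false.
  w4 (successors {w0, w2, w3, w4, w5}): φ is true.
  w5 (successors {w1, w2, w4, w5, w6}): φ is true.
  w6 (successors {w0, w3, w5}): φ is false.
For instance, at w4:
  At w4: \Box (\Box p \land p) is false, s is true, so \Box (\Box p \land p) \lor s is true.
    At w4: \Box (\Box p \land p) requires \Box p \land p at every successor {w0, w2, w3, w4, w5}.
      \Box p \land p fails at w0, so \Box (\Box p \land p) is false at w4.
Satisfying worlds: {w1, w2, w4, w5}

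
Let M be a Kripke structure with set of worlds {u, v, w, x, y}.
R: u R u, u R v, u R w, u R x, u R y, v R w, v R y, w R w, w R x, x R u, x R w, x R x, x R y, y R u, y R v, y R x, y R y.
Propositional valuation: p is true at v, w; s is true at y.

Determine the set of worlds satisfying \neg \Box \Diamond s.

u, v, w, x

Let φ = \neg \Box \Diamond s. Evaluate φ at each world:
  u (successors {u, v, w, x, y}): φ is true.
  v (successors {w, y}): φ is true.
  w (successors {w, x}): φ is true.
  x (successors {u, w, x, y}): φ is true.
  y (successors {u, v, x, y}): φ is false.
For instance, at u:
  At u: \Box \Diamond s is false, so \neg \Box \Diamond s is true.
    At u: \Box \Diamond s requires \Diamond s at every successor {u, v, w, x, y}.
      \Diamond s fails at w, so \Box \Diamond s is false at u.
Satisfying worlds: {u, v, w, x}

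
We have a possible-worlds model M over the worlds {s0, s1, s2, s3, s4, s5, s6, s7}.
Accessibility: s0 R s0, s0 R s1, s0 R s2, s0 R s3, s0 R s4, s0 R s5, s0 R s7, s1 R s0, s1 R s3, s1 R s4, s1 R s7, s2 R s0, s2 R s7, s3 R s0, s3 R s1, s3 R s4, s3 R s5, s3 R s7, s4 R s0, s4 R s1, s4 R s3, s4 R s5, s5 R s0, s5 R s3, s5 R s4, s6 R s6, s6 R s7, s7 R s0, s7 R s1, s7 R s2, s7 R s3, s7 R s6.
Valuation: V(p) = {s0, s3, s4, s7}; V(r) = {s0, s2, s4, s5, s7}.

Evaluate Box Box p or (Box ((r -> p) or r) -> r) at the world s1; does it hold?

At s1: Box Box p is false, Box ((r -> p) or r) -> r is false, so Box Box p or (Box ((r -> p) or r) -> r) is false.
  At s1: Box Box p requires Box p at every successor {s0, s3, s4, s7}.
    Box p fails at s0, so Box Box p is false at s1.
      At s0: Box p requires p at every successor {s0, s1, s2, s3, s4, s5, s7}.
        p fails at s1, so Box p is false at s0.
  At s1: Box ((r -> p) or r) is true, r is false, so Box ((r -> p) or r) -> r is false.
    At s1: Box ((r -> p) or r) requires (r -> p) or r at every successor {s0, s3, s4, s7}.
      At s0: (r -> p) or r is true.
      At s3: (r -> p) or r is true.
      At s4: (r -> p) or r is true.
      At s7: (r -> p) or r is true.
    So Box ((r -> p) or r) is true at s1.

No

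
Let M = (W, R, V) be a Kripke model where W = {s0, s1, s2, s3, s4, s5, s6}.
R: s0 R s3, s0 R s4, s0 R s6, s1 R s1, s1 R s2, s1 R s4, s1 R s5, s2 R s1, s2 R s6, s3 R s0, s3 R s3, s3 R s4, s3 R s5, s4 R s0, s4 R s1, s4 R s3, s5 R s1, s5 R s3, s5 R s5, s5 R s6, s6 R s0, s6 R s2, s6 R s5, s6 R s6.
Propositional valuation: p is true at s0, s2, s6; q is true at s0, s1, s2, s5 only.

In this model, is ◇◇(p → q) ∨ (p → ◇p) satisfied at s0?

At s0: ◇◇(p → q) is true, p → ◇p is true, so ◇◇(p → q) ∨ (p → ◇p) is true.
  At s0: ◇◇(p → q) requires ◇(p → q) at some successor in {s3, s4, s6}.
    ◇(p → q) holds at s3, so ◇◇(p → q) is true at s0.
      At s3: ◇(p → q) requires p → q at some successor in {s0, s3, s4, s5}.
        p → q holds at s0, so ◇(p → q) is true at s3.
  At s0: p is true, ◇p is true, so p → ◇p is true.
    At s0: ◇p requires p at some successor in {s3, s4, s6}.
      p holds at s6, so ◇p is true at s0.

Yes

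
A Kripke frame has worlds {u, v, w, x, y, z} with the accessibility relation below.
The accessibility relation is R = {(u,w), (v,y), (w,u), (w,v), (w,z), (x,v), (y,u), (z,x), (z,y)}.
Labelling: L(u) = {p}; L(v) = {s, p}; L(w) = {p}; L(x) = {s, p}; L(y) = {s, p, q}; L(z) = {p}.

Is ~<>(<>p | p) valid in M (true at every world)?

No

Let φ = ~<>(<>p | p). Evaluate φ at each world:
  u (successors {w}): φ is false.
  v (successors {y}): φ is false.
  w (successors {u, v, z}): φ is false.
  x (successors {v}): φ is false.
  y (successors {u}): φ is false.
  z (successors {x, y}): φ is false.
Detail at u (counterexample):
  At u: <>(<>p | p) is true, so ~<>(<>p | p) is false.
    At u: <>(<>p | p) requires <>p | p at some successor in {w}.
      <>p | p holds at w, so <>(<>p | p) is true at u.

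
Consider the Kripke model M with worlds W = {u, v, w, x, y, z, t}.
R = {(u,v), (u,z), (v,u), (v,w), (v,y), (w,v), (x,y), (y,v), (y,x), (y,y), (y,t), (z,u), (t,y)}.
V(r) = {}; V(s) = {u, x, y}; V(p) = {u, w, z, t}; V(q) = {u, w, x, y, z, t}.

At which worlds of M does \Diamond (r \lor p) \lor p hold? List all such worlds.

Let φ = \Diamond (r \lor p) \lor p. Evaluate φ at each world:
  u (successors {v, z}): φ is true.
  v (successors {u, w, y}): φ is true.
  w (successors {v}): φ is true.
  x (successors {y}): φ is false.
  y (successors {v, x, y, t}): φ is true.
  z (successors {u}): φ is true.
  t (successors {y}): φ is true.
For instance, at x:
  At x: \Diamond (r \lor p) is false, p is false, so \Diamond (r \lor p) \lor p is false.
    At x: \Diamond (r \lor p) requires r \lor p at some successor in {y}.
      At y: r \lor p is false.
    So \Diamond (r \lor p) is false at x.
Satisfying worlds: {u, v, w, y, z, t}

u, v, w, y, z, t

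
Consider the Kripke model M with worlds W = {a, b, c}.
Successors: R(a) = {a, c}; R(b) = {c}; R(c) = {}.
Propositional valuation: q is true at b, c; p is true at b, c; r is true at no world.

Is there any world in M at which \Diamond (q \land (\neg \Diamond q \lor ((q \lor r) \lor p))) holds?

Yes

Let φ = \Diamond (q \land (\neg \Diamond q \lor ((q \lor r) \lor p))). Evaluate φ at each world:
  a (successors {a, c}): φ is true.
  b (successors {c}): φ is true.
  c (successors ∅): φ is false.
Detail at a (witness):
  At a: \Diamond (q \land (\neg \Diamond q \lor ((q \lor r) \lor p))) requires q \land (\neg \Diamond q \lor ((q \lor r) \lor p)) at some successor in {a, c}.
    q \land (\neg \Diamond q \lor ((q \lor r) \lor p)) holds at c, so \Diamond (q \land (\neg \Diamond q \lor ((q \lor r) \lor p))) is true at a.
      At c: q is true, \neg \Diamond q \lor ((q \lor r) \lor p) is true, so q \land (\neg \Diamond q \lor ((q \lor r) \lor p)) is true.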